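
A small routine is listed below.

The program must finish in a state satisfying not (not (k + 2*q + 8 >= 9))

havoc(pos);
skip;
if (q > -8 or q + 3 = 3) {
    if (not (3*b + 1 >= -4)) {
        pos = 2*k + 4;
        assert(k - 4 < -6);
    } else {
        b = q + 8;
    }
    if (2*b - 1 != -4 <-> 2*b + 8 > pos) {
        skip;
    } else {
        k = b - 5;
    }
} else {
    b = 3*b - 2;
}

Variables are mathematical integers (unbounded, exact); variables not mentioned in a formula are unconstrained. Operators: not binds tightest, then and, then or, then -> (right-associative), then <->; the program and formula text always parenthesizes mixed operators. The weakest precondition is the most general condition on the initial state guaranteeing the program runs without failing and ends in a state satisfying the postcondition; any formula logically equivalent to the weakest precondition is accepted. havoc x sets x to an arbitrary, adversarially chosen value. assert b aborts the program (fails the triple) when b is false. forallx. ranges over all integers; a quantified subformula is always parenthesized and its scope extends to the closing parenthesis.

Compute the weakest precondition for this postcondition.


Working backward. After the program, the postcondition not (not (k + 2*q + 8 >= 9)) must hold; in canonical form it is k + 2*q >= 1.
Then branch requires ((not (3*b >= -5)) -> (k < -2 and ((2*b != -3 <-> 2*b > 2*k - 4) -> k + 2*q >= 1) and ((not (2*b != -3 <-> 2*b > 2*k - 4)) -> b + 2*q >= 6))) and (3*b >= -5 -> (((2*q != -19 <-> 2*q > pos - 24) -> k + 2*q >= 1) and ((not (2*q != -19 <-> 2*q > pos - 24)) -> 3*q >= -2))); else branch requires k + 2*q >= 1.
Before the if: ((q > -8 or q = 0) -> (((not (3*b >= -5)) -> (k < -2 and ((2*b != -3 <-> 2*b > 2*k - 4) -> k + 2*q >= 1) and ((not (2*b != -3 <-> 2*b > 2*k - 4)) -> b + 2*q >= 6))) and (3*b >= -5 -> (((2*q != -19 <-> 2*q > pos - 24) -> k + 2*q >= 1) and ((not (2*q != -19 <-> 2*q > pos - 24)) -> 3*q >= -2))))) and ((not (q > -8 or q = 0)) -> k + 2*q >= 1)
Before skip: ((q > -8 or q = 0) -> (((not (3*b >= -5)) -> (k < -2 and ((2*b != -3 <-> 2*b > 2*k - 4) -> k + 2*q >= 1) and ((not (2*b != -3 <-> 2*b > 2*k - 4)) -> b + 2*q >= 6))) and (3*b >= -5 -> (((2*q != -19 <-> 2*q > pos - 24) -> k + 2*q >= 1) and ((not (2*q != -19 <-> 2*q > pos - 24)) -> 3*q >= -2))))) and ((not (q > -8 or q = 0)) -> k + 2*q >= 1)
Before havoc pos: forall pos_1. (((q > -8 or q = 0) -> (((not (3*b >= -5)) -> (k < -2 and ((2*b != -3 <-> 2*b > 2*k - 4) -> k + 2*q >= 1) and ((not (2*b != -3 <-> 2*b > 2*k - 4)) -> b + 2*q >= 6))) and (3*b >= -5 -> (((2*q != -19 <-> 2*q > pos_1 - 24) -> k + 2*q >= 1) and ((not (2*q != -19 <-> 2*q > pos_1 - 24)) -> 3*q >= -2))))) and ((not (q > -8 or q = 0)) -> k + 2*q >= 1))
Answer: WP = forall pos_1. (((q > -8 or q = 0) -> (((not (3*b >= -5)) -> (k < -2 and ((2*b != -3 <-> 2*b > 2*k - 4) -> k + 2*q >= 1) and ((not (2*b != -3 <-> 2*b > 2*k - 4)) -> b + 2*q >= 6))) and (3*b >= -5 -> (((2*q != -19 <-> 2*q > pos_1 - 24) -> k + 2*q >= 1) and ((not (2*q != -19 <-> 2*q > pos_1 - 24)) -> 3*q >= -2))))) and ((not (q > -8 or q = 0)) -> k + 2*q >= 1))


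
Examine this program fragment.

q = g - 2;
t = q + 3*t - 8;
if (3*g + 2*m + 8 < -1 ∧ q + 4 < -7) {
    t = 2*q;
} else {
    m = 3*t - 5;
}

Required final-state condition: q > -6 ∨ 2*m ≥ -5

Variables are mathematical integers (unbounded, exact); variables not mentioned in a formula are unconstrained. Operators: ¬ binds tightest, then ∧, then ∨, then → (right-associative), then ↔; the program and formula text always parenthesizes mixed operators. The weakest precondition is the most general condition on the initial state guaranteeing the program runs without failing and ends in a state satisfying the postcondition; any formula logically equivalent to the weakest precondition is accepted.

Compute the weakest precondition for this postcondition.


Working backward. After the program, q > -6 ∨ 2*m ≥ -5 must hold.
Then branch requires q > -6 ∨ 2*m ≥ -5; else branch requires q > -6 ∨ 6*t ≥ 5.
Before the if: ((3*g + 2*m < -9 ∧ q < -11) → (q > -6 ∨ 2*m ≥ -5)) ∧ ((¬(3*g + 2*m < -9 ∧ q < -11)) → (q > -6 ∨ 6*t ≥ 5))
Before t := q + 3*t - 8: ((3*g + 2*m < -9 ∧ q < -11) → (q > -6 ∨ 2*m ≥ -5)) ∧ ((¬(3*g + 2*m < -9 ∧ q < -11)) → (q > -6 ∨ 6*q + 18*t ≥ 53))
Before q := g - 2: ((3*g + 2*m < -9 ∧ g < -9) → (g > -4 ∨ 2*m ≥ -5)) ∧ ((¬(3*g + 2*m < -9 ∧ g < -9)) → (g > -4 ∨ 6*g + 18*t ≥ 65))
Answer: WP = ((3*g + 2*m < -9 ∧ g < -9) → (g > -4 ∨ 2*m ≥ -5)) ∧ ((¬(3*g + 2*m < -9 ∧ g < -9)) → (g > -4 ∨ 6*g + 18*t ≥ 65))


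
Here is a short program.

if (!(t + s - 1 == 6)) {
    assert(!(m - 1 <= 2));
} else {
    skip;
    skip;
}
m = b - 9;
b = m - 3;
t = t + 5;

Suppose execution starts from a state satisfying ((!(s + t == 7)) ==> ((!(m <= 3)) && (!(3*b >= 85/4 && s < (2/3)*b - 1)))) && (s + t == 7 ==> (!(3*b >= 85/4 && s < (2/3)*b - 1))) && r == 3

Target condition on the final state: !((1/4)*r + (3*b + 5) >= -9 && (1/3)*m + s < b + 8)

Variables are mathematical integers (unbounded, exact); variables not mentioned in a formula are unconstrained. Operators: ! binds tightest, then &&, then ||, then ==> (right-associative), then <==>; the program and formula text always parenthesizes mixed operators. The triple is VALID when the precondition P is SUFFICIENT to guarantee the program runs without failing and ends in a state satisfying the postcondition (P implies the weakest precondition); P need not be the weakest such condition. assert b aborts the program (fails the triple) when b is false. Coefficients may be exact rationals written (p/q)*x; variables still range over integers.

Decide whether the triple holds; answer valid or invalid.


Working backward. After the program, the postcondition !((1/4)*r + (3*b + 5) >= -9 && (1/3)*m + s < b + 8) must hold; in canonical form it is !(3*b + (1/4)*r >= -14 && (1/3)*m + s < b + 8).
Before t := t + 5: !(3*b + (1/4)*r >= -14 && (1/3)*m + s < b + 8)
Before b := m - 3: !(3*m + (1/4)*r >= -5 && s < (2/3)*m + 5)
Before m := b - 9: !(3*b + (1/4)*r >= 22 && s < (2/3)*b - 1)
Then branch requires (!(m <= 3)) && (!(3*b + (1/4)*r >= 22 && s < (2/3)*b - 1)); else branch requires !(3*b + (1/4)*r >= 22 && s < (2/3)*b - 1).
Before the if: ((!(s + t == 7)) ==> ((!(m <= 3)) && (!(3*b + (1/4)*r >= 22 && s < (2/3)*b - 1)))) && (s + t == 7 ==> (!(3*b + (1/4)*r >= 22 && s < (2/3)*b - 1)))
The weakest precondition is ((!(s + t == 7)) ==> ((!(m <= 3)) && (!(3*b + (1/4)*r >= 22 && s < (2/3)*b - 1)))) && (s + t == 7 ==> (!(3*b + (1/4)*r >= 22 && s < (2/3)*b - 1))).
Check whether ((!(s + t == 7)) ==> ((!(m <= 3)) && (!(3*b >= 85/4 && s < (2/3)*b - 1)))) && (s + t == 7 ==> (!(3*b >= 85/4 && s < (2/3)*b - 1))) && r == 3 implies it.
Every state satisfying the precondition satisfies the weakest precondition: the implication holds.
Answer: valid


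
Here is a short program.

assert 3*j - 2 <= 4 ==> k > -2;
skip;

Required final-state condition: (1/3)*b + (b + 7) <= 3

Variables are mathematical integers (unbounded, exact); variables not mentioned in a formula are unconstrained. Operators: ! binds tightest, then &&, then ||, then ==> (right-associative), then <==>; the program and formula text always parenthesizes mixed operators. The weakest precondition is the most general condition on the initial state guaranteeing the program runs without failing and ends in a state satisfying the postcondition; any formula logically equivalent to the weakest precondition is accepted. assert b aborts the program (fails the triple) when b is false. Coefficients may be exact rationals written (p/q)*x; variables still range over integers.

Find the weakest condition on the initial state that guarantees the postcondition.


Working backward. After the program, the postcondition (1/3)*b + (b + 7) <= 3 must hold; in canonical form it is (4/3)*b <= -4.
Before skip: (4/3)*b <= -4
Before assert 3*j - 2 <= 4 ==> k > -2: (3*j <= 6 ==> k > -2) && (4/3)*b <= -4
Answer: WP = (3*j <= 6 ==> k > -2) && (4/3)*b <= -4


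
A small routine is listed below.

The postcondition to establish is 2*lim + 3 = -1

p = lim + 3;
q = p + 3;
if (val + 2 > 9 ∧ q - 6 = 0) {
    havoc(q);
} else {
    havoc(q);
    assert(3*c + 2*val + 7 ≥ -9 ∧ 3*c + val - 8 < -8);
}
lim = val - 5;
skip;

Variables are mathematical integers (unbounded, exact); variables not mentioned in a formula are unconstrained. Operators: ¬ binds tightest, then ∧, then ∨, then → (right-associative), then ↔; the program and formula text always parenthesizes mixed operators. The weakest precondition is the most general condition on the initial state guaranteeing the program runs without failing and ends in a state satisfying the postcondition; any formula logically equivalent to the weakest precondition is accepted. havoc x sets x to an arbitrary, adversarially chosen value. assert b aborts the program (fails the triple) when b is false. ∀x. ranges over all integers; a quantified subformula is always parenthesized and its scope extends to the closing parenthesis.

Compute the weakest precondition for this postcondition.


Working backward. After the program, the postcondition 2*lim + 3 = -1 must hold; in canonical form it is 2*lim = -4.
Before skip: 2*lim = -4
Before lim := val - 5: 2*val = 6
Then branch requires 2*val = 6; else branch requires 3*c + 2*val ≥ -16 ∧ 3*c + val < 0 ∧ 2*val = 6.
Before the if: ((val > 7 ∧ q = 6) → 2*val = 6) ∧ ((¬(val > 7 ∧ q = 6)) → (3*c + 2*val ≥ -16 ∧ 3*c + val < 0 ∧ 2*val = 6))
Before q := p + 3: ((val > 7 ∧ p = 3) → 2*val = 6) ∧ ((¬(val > 7 ∧ p = 3)) → (3*c + 2*val ≥ -16 ∧ 3*c + val < 0 ∧ 2*val = 6))
Before p := lim + 3: ((val > 7 ∧ lim = 0) → 2*val = 6) ∧ ((¬(val > 7 ∧ lim = 0)) → (3*c + 2*val ≥ -16 ∧ 3*c + val < 0 ∧ 2*val = 6))
Answer: WP = ((val > 7 ∧ lim = 0) → 2*val = 6) ∧ ((¬(val > 7 ∧ lim = 0)) → (3*c + 2*val ≥ -16 ∧ 3*c + val < 0 ∧ 2*val = 6))


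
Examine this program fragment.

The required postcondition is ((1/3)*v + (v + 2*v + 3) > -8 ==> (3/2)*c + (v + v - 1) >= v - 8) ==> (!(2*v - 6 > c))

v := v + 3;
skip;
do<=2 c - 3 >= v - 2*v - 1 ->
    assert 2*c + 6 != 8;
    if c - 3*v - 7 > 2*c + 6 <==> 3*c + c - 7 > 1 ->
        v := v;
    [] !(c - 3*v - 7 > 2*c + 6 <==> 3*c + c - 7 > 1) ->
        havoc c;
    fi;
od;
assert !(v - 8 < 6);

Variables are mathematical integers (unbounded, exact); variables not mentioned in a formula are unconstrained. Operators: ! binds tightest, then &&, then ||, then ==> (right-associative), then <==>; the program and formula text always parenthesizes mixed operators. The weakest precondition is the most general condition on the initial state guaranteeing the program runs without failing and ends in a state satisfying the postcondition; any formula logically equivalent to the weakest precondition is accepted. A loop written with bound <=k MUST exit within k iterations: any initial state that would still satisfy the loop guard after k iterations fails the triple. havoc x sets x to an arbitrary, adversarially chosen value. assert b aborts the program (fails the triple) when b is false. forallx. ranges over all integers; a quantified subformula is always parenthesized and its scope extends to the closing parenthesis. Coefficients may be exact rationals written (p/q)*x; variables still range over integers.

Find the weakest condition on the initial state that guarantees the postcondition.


Working backward. After the program, the postcondition ((1/3)*v + (v + 2*v + 3) > -8 ==> (3/2)*c + (v + v - 1) >= v - 8) ==> (!(2*v - 6 > c)) must hold; in canonical form it is ((10/3)*v > -11 ==> (3/2)*c + v >= -7) ==> (!(2*v > c + 6)).
Before assert !(v - 8 < 6): (!(v < 14)) && (((10/3)*v > -11 ==> (3/2)*c + v >= -7) ==> (!(2*v > c + 6)))
Before the loop (bound <=2), unroll the exhaustion recursion (WP_0 = exit-now case; WP_j = one more guarded iteration, up to j = 2):
  WP_0: (!(c + v >= 2)) && (!(v < 14)) && (((10/3)*v > -11 ==> (3/2)*c + v >= -7) ==> (!(2*v > c + 6)))
  WP_1: (c + v >= 2 ==> (2*c != 2 && ((c + 3*v < -13 <==> 4*c > 8) ==> ((!(c + v >= 2)) && (!(v < 14)) && (((10/3)*v > -11 ==> (3/2)*c + v >= -7) ==> (!(2*v > c + 6))))) && ((!(c + 3*v < -13 <==> 4*c > 8)) ==> (forall c_1. ((!(c_1 + v >= 2)) && (!(v < 14)) && (((10/3)*v > -11 ==> (3/2)*c_1 + v >= -7) ==> (!(2*v > c_1 + 6)))))))) && ((!(c + v >= 2)) ==> ((!(v < 14)) && (((10/3)*v > -11 ==> (3/2)*c + v >= -7) ==> (!(2*v > c + 6)))))
  WP_2: (c + v >= 2 ==> (2*c != 2 && ((c + 3*v < -13 <==> 4*c > 8) ==> ((c + v >= 2 ==> (2*c != 2 && ((c + 3*v < -13 <==> 4*c > 8) ==> ((!(c + v >= 2)) && (!(v < 14)) && (((10/3)*v > -11 ==> (3/2)*c + v >= -7) ==> (!(2*v > c + 6))))) && ((!(c + 3*v < -13 <==> 4*c > 8)) ==> (forall c_1. ((!(c_1 + v >= 2)) && (!(v < 14)) && (((10/3)*v > -11 ==> (3/2)*c_1 + v >= -7) ==> (!(2*v > c_1 + 6)))))))) && ((!(c + v >= 2)) ==> ((!(v < 14)) && (((10/3)*v > -11 ==> (3/2)*c + v >= -7) ==> (!(2*v > c + 6))))))) && ((!(c + 3*v < -13 <==> 4*c > 8)) ==> (forall c_2. ((c_2 + v >= 2 ==> (2*c_2 != 2 && ((c_2 + 3*v < -13 <==> 4*c_2 > 8) ==> ((!(c_2 + v >= 2)) && (!(v < 14)) && (((10/3)*v > -11 ==> (3/2)*c_2 + v >= -7) ==> (!(2*v > c_2 + 6))))) && ((!(c_2 + 3*v < -13 <==> 4*c_2 > 8)) ==> (forall c_1. ((!(c_1 + v >= 2)) && (!(v < 14)) && (((10/3)*v > -11 ==> (3/2)*c_1 + v >= -7) ==> (!(2*v > c_1 + 6)))))))) && ((!(c_2 + v >= 2)) ==> ((!(v < 14)) && (((10/3)*v > -11 ==> (3/2)*c_2 + v >= -7) ==> (!(2*v > c_2 + 6)))))))))) && ((!(c + v >= 2)) ==> ((!(v < 14)) && (((10/3)*v > -11 ==> (3/2)*c + v >= -7) ==> (!(2*v > c + 6)))))
So before the loop: (c + v >= 2 ==> (2*c != 2 && ((c + 3*v < -13 <==> 4*c > 8) ==> ((c + v >= 2 ==> (2*c != 2 && ((c + 3*v < -13 <==> 4*c > 8) ==> ((!(c + v >= 2)) && (!(v < 14)) && (((10/3)*v > -11 ==> (3/2)*c + v >= -7) ==> (!(2*v > c + 6))))) && ((!(c + 3*v < -13 <==> 4*c > 8)) ==> (forall c_1. ((!(c_1 + v >= 2)) && (!(v < 14)) && (((10/3)*v > -11 ==> (3/2)*c_1 + v >= -7) ==> (!(2*v > c_1 + 6)))))))) && ((!(c + v >= 2)) ==> ((!(v < 14)) && (((10/3)*v > -11 ==> (3/2)*c + v >= -7) ==> (!(2*v > c + 6))))))) && ((!(c + 3*v < -13 <==> 4*c > 8)) ==> (forall c_2. ((c_2 + v >= 2 ==> (2*c_2 != 2 && ((c_2 + 3*v < -13 <==> 4*c_2 > 8) ==> ((!(c_2 + v >= 2)) && (!(v < 14)) && (((10/3)*v > -11 ==> (3/2)*c_2 + v >= -7) ==> (!(2*v > c_2 + 6))))) && ((!(c_2 + 3*v < -13 <==> 4*c_2 > 8)) ==> (forall c_1. ((!(c_1 + v >= 2)) && (!(v < 14)) && (((10/3)*v > -11 ==> (3/2)*c_1 + v >= -7) ==> (!(2*v > c_1 + 6)))))))) && ((!(c_2 + v >= 2)) ==> ((!(v < 14)) && (((10/3)*v > -11 ==> (3/2)*c_2 + v >= -7) ==> (!(2*v > c_2 + 6)))))))))) && ((!(c + v >= 2)) ==> ((!(v < 14)) && (((10/3)*v > -11 ==> (3/2)*c + v >= -7) ==> (!(2*v > c + 6)))))
Before skip: (c + v >= 2 ==> (2*c != 2 && ((c + 3*v < -13 <==> 4*c > 8) ==> ((c + v >= 2 ==> (2*c != 2 && ((c + 3*v < -13 <==> 4*c > 8) ==> ((!(c + v >= 2)) && (!(v < 14)) && (((10/3)*v > -11 ==> (3/2)*c + v >= -7) ==> (!(2*v > c + 6))))) && ((!(c + 3*v < -13 <==> 4*c > 8)) ==> (forall c_1. ((!(c_1 + v >= 2)) && (!(v < 14)) && (((10/3)*v > -11 ==> (3/2)*c_1 + v >= -7) ==> (!(2*v > c_1 + 6)))))))) && ((!(c + v >= 2)) ==> ((!(v < 14)) && (((10/3)*v > -11 ==> (3/2)*c + v >= -7) ==> (!(2*v > c + 6))))))) && ((!(c + 3*v < -13 <==> 4*c > 8)) ==> (forall c_2. ((c_2 + v >= 2 ==> (2*c_2 != 2 && ((c_2 + 3*v < -13 <==> 4*c_2 > 8) ==> ((!(c_2 + v >= 2)) && (!(v < 14)) && (((10/3)*v > -11 ==> (3/2)*c_2 + v >= -7) ==> (!(2*v > c_2 + 6))))) && ((!(c_2 + 3*v < -13 <==> 4*c_2 > 8)) ==> (forall c_1. ((!(c_1 + v >= 2)) && (!(v < 14)) && (((10/3)*v > -11 ==> (3/2)*c_1 + v >= -7) ==> (!(2*v > c_1 + 6)))))))) && ((!(c_2 + v >= 2)) ==> ((!(v < 14)) && (((10/3)*v > -11 ==> (3/2)*c_2 + v >= -7) ==> (!(2*v > c_2 + 6)))))))))) && ((!(c + v >= 2)) ==> ((!(v < 14)) && (((10/3)*v > -11 ==> (3/2)*c + v >= -7) ==> (!(2*v > c + 6)))))
Before v := v + 3: (c + v >= -1 ==> (2*c != 2 && ((c + 3*v < -22 <==> 4*c > 8) ==> ((c + v >= -1 ==> (2*c != 2 && ((c + 3*v < -22 <==> 4*c > 8) ==> ((!(c + v >= -1)) && (!(v < 11)) && (((10/3)*v > -21 ==> (3/2)*c + v >= -10) ==> (!(2*v > c))))) && ((!(c + 3*v < -22 <==> 4*c > 8)) ==> (forall c_1. ((!(c_1 + v >= -1)) && (!(v < 11)) && (((10/3)*v > -21 ==> (3/2)*c_1 + v >= -10) ==> (!(2*v > c_1)))))))) && ((!(c + v >= -1)) ==> ((!(v < 11)) && (((10/3)*v > -21 ==> (3/2)*c + v >= -10) ==> (!(2*v > c))))))) && ((!(c + 3*v < -22 <==> 4*c > 8)) ==> (forall c_2. ((c_2 + v >= -1 ==> (2*c_2 != 2 && ((c_2 + 3*v < -22 <==> 4*c_2 > 8) ==> ((!(c_2 + v >= -1)) && (!(v < 11)) && (((10/3)*v > -21 ==> (3/2)*c_2 + v >= -10) ==> (!(2*v > c_2))))) && ((!(c_2 + 3*v < -22 <==> 4*c_2 > 8)) ==> (forall c_1. ((!(c_1 + v >= -1)) && (!(v < 11)) && (((10/3)*v > -21 ==> (3/2)*c_1 + v >= -10) ==> (!(2*v > c_1)))))))) && ((!(c_2 + v >= -1)) ==> ((!(v < 11)) && (((10/3)*v > -21 ==> (3/2)*c_2 + v >= -10) ==> (!(2*v > c_2)))))))))) && ((!(c + v >= -1)) ==> ((!(v < 11)) && (((10/3)*v > -21 ==> (3/2)*c + v >= -10) ==> (!(2*v > c)))))
Answer: WP = (c + v >= -1 ==> (2*c != 2 && ((c + 3*v < -22 <==> 4*c > 8) ==> ((c + v >= -1 ==> (2*c != 2 && ((c + 3*v < -22 <==> 4*c > 8) ==> ((!(c + v >= -1)) && (!(v < 11)) && (((10/3)*v > -21 ==> (3/2)*c + v >= -10) ==> (!(2*v > c))))) && ((!(c + 3*v < -22 <==> 4*c > 8)) ==> (forall c_1. ((!(c_1 + v >= -1)) && (!(v < 11)) && (((10/3)*v > -21 ==> (3/2)*c_1 + v >= -10) ==> (!(2*v > c_1)))))))) && ((!(c + v >= -1)) ==> ((!(v < 11)) && (((10/3)*v > -21 ==> (3/2)*c + v >= -10) ==> (!(2*v > c))))))) && ((!(c + 3*v < -22 <==> 4*c > 8)) ==> (forall c_2. ((c_2 + v >= -1 ==> (2*c_2 != 2 && ((c_2 + 3*v < -22 <==> 4*c_2 > 8) ==> ((!(c_2 + v >= -1)) && (!(v < 11)) && (((10/3)*v > -21 ==> (3/2)*c_2 + v >= -10) ==> (!(2*v > c_2))))) && ((!(c_2 + 3*v < -22 <==> 4*c_2 > 8)) ==> (forall c_1. ((!(c_1 + v >= -1)) && (!(v < 11)) && (((10/3)*v > -21 ==> (3/2)*c_1 + v >= -10) ==> (!(2*v > c_1)))))))) && ((!(c_2 + v >= -1)) ==> ((!(v < 11)) && (((10/3)*v > -21 ==> (3/2)*c_2 + v >= -10) ==> (!(2*v > c_2)))))))))) && ((!(c + v >= -1)) ==> ((!(v < 11)) && (((10/3)*v > -21 ==> (3/2)*c + v >= -10) ==> (!(2*v > c)))))


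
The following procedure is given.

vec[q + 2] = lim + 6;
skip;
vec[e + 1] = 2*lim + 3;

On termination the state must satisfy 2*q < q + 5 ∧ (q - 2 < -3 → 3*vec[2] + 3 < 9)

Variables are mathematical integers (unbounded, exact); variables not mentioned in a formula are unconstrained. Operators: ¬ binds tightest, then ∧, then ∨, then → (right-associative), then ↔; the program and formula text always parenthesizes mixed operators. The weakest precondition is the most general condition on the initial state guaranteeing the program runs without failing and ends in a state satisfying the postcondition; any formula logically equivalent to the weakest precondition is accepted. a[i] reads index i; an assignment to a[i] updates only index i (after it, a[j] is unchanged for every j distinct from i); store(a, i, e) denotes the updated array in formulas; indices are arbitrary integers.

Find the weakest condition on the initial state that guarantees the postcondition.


Working backward. After the program, the postcondition 2*q < q + 5 ∧ (q - 2 < -3 → 3*vec[2] + 3 < 9) must hold; in canonical form it is q < 5 ∧ (q < -1 → 3*vec[2] < 6).
Before vec[e + 1] := 2*lim + 3: q < 5 ∧ (q < -1 → 3*store(vec, e + 1, 2*lim + 3)[2] < 6)
Before skip: q < 5 ∧ (q < -1 → 3*store(vec, e + 1, 2*lim + 3)[2] < 6)
Before vec[q + 2] := lim + 6: q < 5 ∧ (q < -1 → 3*store(store(vec, q + 2, lim + 6), e + 1, 2*lim + 3)[2] < 6)
Answer: WP = q < 5 ∧ (q < -1 → 3*store(store(vec, q + 2, lim + 6), e + 1, 2*lim + 3)[2] < 6)


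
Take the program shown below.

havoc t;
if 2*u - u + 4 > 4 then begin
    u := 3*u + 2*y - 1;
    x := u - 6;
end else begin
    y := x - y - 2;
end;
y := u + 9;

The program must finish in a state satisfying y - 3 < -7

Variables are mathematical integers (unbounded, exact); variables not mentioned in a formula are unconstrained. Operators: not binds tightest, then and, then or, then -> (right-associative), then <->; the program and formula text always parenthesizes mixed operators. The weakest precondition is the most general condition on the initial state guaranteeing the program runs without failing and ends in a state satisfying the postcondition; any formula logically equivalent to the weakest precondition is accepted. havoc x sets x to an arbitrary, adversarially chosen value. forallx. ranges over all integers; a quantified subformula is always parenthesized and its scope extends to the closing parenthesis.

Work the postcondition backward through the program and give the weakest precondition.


Working backward. After the program, the postcondition y - 3 < -7 must hold; in canonical form it is y < -4.
Before y := u + 9: u < -13
Then branch requires 3*u + 2*y < -12; else branch requires u < -13.
Before the if: (u > 0 -> 3*u + 2*y < -12) and ((not (u > 0)) -> u < -13)
Before havoc t: (u > 0 -> 3*u + 2*y < -12) and ((not (u > 0)) -> u < -13)
Answer: WP = (u > 0 -> 3*u + 2*y < -12) and ((not (u > 0)) -> u < -13)


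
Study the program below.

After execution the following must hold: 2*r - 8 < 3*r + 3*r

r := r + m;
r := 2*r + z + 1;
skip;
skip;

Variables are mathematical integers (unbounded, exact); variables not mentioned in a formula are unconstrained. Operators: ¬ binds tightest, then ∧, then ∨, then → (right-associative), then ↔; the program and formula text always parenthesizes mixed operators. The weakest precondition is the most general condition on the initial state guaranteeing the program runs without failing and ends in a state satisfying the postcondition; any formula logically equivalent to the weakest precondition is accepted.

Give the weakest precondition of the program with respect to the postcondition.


Working backward. After the program, the postcondition 2*r - 8 < 3*r + 3*r must hold; in canonical form it is 4*r > -8.
Before skip: 4*r > -8
Before skip: 4*r > -8
Before r := 2*r + z + 1: 8*r + 4*z > -12
Before r := r + m: 8*m + 8*r + 4*z > -12
Answer: WP = 8*m + 8*r + 4*z > -12


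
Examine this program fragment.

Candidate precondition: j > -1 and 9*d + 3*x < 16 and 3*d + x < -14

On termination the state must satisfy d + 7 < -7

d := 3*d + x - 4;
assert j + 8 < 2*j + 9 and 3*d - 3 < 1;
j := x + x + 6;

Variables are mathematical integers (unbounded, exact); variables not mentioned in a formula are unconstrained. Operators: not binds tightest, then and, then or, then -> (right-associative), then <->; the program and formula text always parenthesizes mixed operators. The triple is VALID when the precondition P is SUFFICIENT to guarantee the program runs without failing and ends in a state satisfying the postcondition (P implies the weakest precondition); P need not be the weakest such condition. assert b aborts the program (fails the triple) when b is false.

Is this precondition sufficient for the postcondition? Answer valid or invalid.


Working backward. After the program, the postcondition d + 7 < -7 must hold; in canonical form it is d < -14.
Before j := x + x + 6: d < -14
Before assert j + 8 < 2*j + 9 and 3*d - 3 < 1: j > -1 and 3*d < 4 and d < -14
Before d := 3*d + x - 4: j > -1 and 9*d + 3*x < 16 and 3*d + x < -10
The weakest precondition is j > -1 and 9*d + 3*x < 16 and 3*d + x < -10.
Check whether j > -1 and 9*d + 3*x < 16 and 3*d + x < -14 implies it.
Every state satisfying the precondition satisfies the weakest precondition: the implication holds.
Answer: valid


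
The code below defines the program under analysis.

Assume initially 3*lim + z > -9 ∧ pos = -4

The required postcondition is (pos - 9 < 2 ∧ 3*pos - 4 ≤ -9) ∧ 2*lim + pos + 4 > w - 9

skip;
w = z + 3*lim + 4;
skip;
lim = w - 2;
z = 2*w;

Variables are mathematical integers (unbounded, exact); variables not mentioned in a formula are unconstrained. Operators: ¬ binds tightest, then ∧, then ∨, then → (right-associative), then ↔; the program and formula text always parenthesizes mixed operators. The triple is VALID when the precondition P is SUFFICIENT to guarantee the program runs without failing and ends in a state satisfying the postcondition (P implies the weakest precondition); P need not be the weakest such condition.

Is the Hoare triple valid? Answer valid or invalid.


Working backward. After the program, the postcondition (pos - 9 < 2 ∧ 3*pos - 4 ≤ -9) ∧ 2*lim + pos + 4 > w - 9 must hold; in canonical form it is pos < 11 ∧ 3*pos ≤ -5 ∧ 2*lim + pos > w - 13.
Before z := 2*w: pos < 11 ∧ 3*pos ≤ -5 ∧ 2*lim + pos > w - 13
Before lim := w - 2: pos < 11 ∧ 3*pos ≤ -5 ∧ pos + w > -9
Before skip: pos < 11 ∧ 3*pos ≤ -5 ∧ pos + w > -9
Before w := z + 3*lim + 4: pos < 11 ∧ 3*pos ≤ -5 ∧ 3*lim + pos + z > -13
Before skip: pos < 11 ∧ 3*pos ≤ -5 ∧ 3*lim + pos + z > -13
The weakest precondition is pos < 11 ∧ 3*pos ≤ -5 ∧ 3*lim + pos + z > -13.
Check whether 3*lim + z > -9 ∧ pos = -4 implies it.
Every state satisfying the precondition satisfies the weakest precondition: the implication holds.
Answer: valid


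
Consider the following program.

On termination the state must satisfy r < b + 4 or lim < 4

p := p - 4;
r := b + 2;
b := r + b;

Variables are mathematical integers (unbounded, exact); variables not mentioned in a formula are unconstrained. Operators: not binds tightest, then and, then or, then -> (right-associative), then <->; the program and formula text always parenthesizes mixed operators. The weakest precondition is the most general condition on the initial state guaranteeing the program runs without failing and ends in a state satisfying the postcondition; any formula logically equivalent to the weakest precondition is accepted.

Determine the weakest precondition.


Working backward. After the program, r < b + 4 or lim < 4 must hold.
Before b := r + b: b > -4 or lim < 4
Before r := b + 2: b > -4 or lim < 4
Before p := p - 4: b > -4 or lim < 4
Answer: WP = b > -4 or lim < 4


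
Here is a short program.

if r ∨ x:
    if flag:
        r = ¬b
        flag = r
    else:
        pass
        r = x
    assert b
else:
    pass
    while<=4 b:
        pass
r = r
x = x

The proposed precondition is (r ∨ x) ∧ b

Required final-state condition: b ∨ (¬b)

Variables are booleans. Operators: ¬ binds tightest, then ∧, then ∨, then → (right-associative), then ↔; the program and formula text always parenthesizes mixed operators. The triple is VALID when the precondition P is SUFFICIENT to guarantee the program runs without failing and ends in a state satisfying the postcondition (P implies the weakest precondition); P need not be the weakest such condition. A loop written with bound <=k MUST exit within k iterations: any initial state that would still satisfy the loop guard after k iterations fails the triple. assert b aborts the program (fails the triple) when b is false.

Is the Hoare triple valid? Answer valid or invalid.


Working backward. After the program, the postcondition b ∨ (¬b) must hold; in canonical form it is true.
Before x := x: true
Before r := r: true
Then branch requires (flag → b) ∧ ((¬flag) → b); else branch requires b → (b → (b → (b → (¬b)))).
Before the if: ((r ∨ x) → ((flag → b) ∧ ((¬flag) → b))) ∧ ((¬(r ∨ x)) → (b → (b → (b → (b → (¬b))))))
The weakest precondition is ((r ∨ x) → ((flag → b) ∧ ((¬flag) → b))) ∧ ((¬(r ∨ x)) → (b → (b → (b → (b → (¬b)))))).
Check whether (r ∨ x) ∧ b implies it.
Every state satisfying the precondition satisfies the weakest precondition: the implication holds.
Answer: valid


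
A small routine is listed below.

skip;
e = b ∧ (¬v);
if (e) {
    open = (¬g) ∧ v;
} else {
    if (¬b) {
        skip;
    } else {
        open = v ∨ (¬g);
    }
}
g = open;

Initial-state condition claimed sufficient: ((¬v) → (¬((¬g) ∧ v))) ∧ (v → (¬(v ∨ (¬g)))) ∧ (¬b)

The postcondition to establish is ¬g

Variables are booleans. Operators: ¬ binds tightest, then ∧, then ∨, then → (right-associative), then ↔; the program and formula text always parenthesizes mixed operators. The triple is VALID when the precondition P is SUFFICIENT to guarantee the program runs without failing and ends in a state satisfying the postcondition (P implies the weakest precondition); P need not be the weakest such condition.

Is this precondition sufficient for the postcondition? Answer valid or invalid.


Working backward. After the program, ¬g must hold.
Before g := open: ¬open
Then branch requires ¬((¬g) ∧ v); else branch requires ((¬b) → (¬open)) ∧ (b → (¬(v ∨ (¬g)))).
Before the if: (e → (¬((¬g) ∧ v))) ∧ ((¬e) → (((¬b) → (¬open)) ∧ (b → (¬(v ∨ (¬g))))))
Before e := b ∧ (¬v): ((b ∧ (¬v)) → (¬((¬g) ∧ v))) ∧ ((¬(b ∧ (¬v))) → (((¬b) → (¬open)) ∧ (b → (¬(v ∨ (¬g))))))
Before skip: ((b ∧ (¬v)) → (¬((¬g) ∧ v))) ∧ ((¬(b ∧ (¬v))) → (((¬b) → (¬open)) ∧ (b → (¬(v ∨ (¬g))))))
The weakest precondition is ((b ∧ (¬v)) → (¬((¬g) ∧ v))) ∧ ((¬(b ∧ (¬v))) → (((¬b) → (¬open)) ∧ (b → (¬(v ∨ (¬g)))))).
Check whether ((¬v) → (¬((¬g) ∧ v))) ∧ (v → (¬(v ∨ (¬g)))) ∧ (¬b) implies it.
Countermodel: at the initial state b = false, g = false, open = true, v = false, the precondition holds but the weakest precondition fails.
Answer: invalid


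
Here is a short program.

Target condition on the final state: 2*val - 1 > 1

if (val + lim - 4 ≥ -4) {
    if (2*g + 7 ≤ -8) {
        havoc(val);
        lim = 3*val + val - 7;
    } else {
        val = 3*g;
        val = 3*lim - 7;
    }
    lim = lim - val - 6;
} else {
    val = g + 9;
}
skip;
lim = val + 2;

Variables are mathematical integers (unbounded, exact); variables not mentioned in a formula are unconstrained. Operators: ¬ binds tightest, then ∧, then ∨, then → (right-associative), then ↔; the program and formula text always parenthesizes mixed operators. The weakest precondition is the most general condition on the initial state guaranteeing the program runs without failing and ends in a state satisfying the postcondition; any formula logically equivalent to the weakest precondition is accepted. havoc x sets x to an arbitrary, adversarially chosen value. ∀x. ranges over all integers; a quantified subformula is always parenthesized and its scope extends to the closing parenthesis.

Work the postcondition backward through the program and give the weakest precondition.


Working backward. After the program, the postcondition 2*val - 1 > 1 must hold; in canonical form it is 2*val > 2.
Before lim := val + 2: 2*val > 2
Before skip: 2*val > 2
Then branch requires (2*g ≤ -15 → (∀val_1. 2*val_1 > 2)) ∧ ((¬(2*g ≤ -15)) → 6*lim > 16); else branch requires 2*g > -16.
Before the if: (lim + val ≥ 0 → ((2*g ≤ -15 → (∀val_1. 2*val_1 > 2)) ∧ ((¬(2*g ≤ -15)) → 6*lim > 16))) ∧ ((¬(lim + val ≥ 0)) → 2*g > -16)
Answer: WP = (lim + val ≥ 0 → ((2*g ≤ -15 → (∀val_1. 2*val_1 > 2)) ∧ ((¬(2*g ≤ -15)) → 6*lim > 16))) ∧ ((¬(lim + val ≥ 0)) → 2*g > -16)


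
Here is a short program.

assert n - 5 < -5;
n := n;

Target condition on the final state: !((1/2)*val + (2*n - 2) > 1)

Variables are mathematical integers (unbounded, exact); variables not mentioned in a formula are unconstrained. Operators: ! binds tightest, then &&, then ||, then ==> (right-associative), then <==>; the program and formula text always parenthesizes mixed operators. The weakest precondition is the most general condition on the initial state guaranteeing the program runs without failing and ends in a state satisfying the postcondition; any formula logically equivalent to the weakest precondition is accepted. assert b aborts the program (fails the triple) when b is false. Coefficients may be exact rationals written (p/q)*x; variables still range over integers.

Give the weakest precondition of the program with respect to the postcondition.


Working backward. After the program, the postcondition !((1/2)*val + (2*n - 2) > 1) must hold; in canonical form it is !(2*n + (1/2)*val > 3).
Before n := n: !(2*n + (1/2)*val > 3)
Before assert n - 5 < -5: n < 0 && (!(2*n + (1/2)*val > 3))
Answer: WP = n < 0 && (!(2*n + (1/2)*val > 3))


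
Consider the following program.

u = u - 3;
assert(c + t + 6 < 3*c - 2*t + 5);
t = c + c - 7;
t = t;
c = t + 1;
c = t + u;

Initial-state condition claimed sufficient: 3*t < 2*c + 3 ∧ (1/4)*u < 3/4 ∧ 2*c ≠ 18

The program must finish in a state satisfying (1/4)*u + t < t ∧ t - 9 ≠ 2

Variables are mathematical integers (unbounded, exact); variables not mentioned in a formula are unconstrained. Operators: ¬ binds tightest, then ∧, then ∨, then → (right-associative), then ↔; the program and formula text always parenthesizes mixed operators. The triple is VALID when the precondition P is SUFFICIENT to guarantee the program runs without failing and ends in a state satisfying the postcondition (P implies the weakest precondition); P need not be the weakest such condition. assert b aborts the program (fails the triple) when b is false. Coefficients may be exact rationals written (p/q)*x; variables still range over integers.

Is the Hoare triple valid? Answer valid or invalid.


Working backward. After the program, the postcondition (1/4)*u + t < t ∧ t - 9 ≠ 2 must hold; in canonical form it is (1/4)*u < 0 ∧ t ≠ 11.
Before c := t + u: (1/4)*u < 0 ∧ t ≠ 11
Before c := t + 1: (1/4)*u < 0 ∧ t ≠ 11
Before t := t: (1/4)*u < 0 ∧ t ≠ 11
Before t := c + c - 7: (1/4)*u < 0 ∧ 2*c ≠ 18
Before assert c + t + 6 < 3*c - 2*t + 5: 3*t < 2*c - 1 ∧ (1/4)*u < 0 ∧ 2*c ≠ 18
Before u := u - 3: 3*t < 2*c - 1 ∧ (1/4)*u < 3/4 ∧ 2*c ≠ 18
The weakest precondition is 3*t < 2*c - 1 ∧ (1/4)*u < 3/4 ∧ 2*c ≠ 18.
Check whether 3*t < 2*c + 3 ∧ (1/4)*u < 3/4 ∧ 2*c ≠ 18 implies it.
Countermodel: at the initial state c = 0, t = 0, u = 2, the precondition holds but the weakest precondition fails.
Answer: invalid


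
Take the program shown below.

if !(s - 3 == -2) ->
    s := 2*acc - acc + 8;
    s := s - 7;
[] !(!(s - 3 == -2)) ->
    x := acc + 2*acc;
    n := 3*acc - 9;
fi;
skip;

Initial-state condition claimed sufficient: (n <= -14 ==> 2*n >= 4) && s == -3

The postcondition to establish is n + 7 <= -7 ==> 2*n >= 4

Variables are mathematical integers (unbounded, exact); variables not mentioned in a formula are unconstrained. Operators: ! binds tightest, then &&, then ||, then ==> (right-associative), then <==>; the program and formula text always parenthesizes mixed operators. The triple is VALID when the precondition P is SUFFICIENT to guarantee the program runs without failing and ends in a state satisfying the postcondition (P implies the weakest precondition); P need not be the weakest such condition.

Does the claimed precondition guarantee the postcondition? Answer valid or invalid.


Working backward. After the program, the postcondition n + 7 <= -7 ==> 2*n >= 4 must hold; in canonical form it is n <= -14 ==> 2*n >= 4.
Before skip: n <= -14 ==> 2*n >= 4
Then branch requires n <= -14 ==> 2*n >= 4; else branch requires 3*acc <= -5 ==> 6*acc >= 22.
Before the if: ((!(s == 1)) ==> (n <= -14 ==> 2*n >= 4)) && (s == 1 ==> (3*acc <= -5 ==> 6*acc >= 22))
The weakest precondition is ((!(s == 1)) ==> (n <= -14 ==> 2*n >= 4)) && (s == 1 ==> (3*acc <= -5 ==> 6*acc >= 22)).
Check whether (n <= -14 ==> 2*n >= 4) && s == -3 implies it.
Every state satisfying the precondition satisfies the weakest precondition: the implication holds.
Answer: valid


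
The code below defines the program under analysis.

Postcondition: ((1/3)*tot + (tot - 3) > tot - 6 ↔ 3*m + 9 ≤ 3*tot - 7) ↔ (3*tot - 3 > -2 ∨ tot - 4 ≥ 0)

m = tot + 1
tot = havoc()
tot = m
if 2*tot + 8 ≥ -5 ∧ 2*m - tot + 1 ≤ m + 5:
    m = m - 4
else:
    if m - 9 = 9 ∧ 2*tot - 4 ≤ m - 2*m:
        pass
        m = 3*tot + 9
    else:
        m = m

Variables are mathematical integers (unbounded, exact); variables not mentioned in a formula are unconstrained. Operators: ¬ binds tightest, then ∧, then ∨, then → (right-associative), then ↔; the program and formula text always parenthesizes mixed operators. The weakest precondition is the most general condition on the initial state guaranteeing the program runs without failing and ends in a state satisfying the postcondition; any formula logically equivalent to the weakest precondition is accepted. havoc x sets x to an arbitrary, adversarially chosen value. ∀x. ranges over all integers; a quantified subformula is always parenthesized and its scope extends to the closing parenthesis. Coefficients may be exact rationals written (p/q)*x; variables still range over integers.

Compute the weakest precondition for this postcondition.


Working backward. After the program, the postcondition ((1/3)*tot + (tot - 3) > tot - 6 ↔ 3*m + 9 ≤ 3*tot - 7) ↔ (3*tot - 3 > -2 ∨ tot - 4 ≥ 0) must hold; in canonical form it is ((1/3)*tot > -3 ↔ 3*m ≤ 3*tot - 16) ↔ (3*tot > 1 ∨ tot ≥ 4).
Then branch requires ((1/3)*tot > -3 ↔ 3*m ≤ 3*tot - 4) ↔ (3*tot > 1 ∨ tot ≥ 4); else branch requires ((m = 18 ∧ m + 2*tot ≤ 4) → (((1/3)*tot > -3 ↔ 6*tot ≤ -43) ↔ (3*tot > 1 ∨ tot ≥ 4))) ∧ ((¬(m = 18 ∧ m + 2*tot ≤ 4)) → (((1/3)*tot > -3 ↔ 3*m ≤ 3*tot - 16) ↔ (3*tot > 1 ∨ tot ≥ 4))).
Before the if: ((2*tot ≥ -13 ∧ m ≤ tot + 4) → (((1/3)*tot > -3 ↔ 3*m ≤ 3*tot - 4) ↔ (3*tot > 1 ∨ tot ≥ 4))) ∧ ((¬(2*tot ≥ -13 ∧ m ≤ tot + 4)) → (((m = 18 ∧ m + 2*tot ≤ 4) → (((1/3)*tot > -3 ↔ 6*tot ≤ -43) ↔ (3*tot > 1 ∨ tot ≥ 4))) ∧ ((¬(m = 18 ∧ m + 2*tot ≤ 4)) → (((1/3)*tot > -3 ↔ 3*m ≤ 3*tot - 16) ↔ (3*tot > 1 ∨ tot ≥ 4)))))
Before tot := m: (2*m ≥ -13 → ((¬((1/3)*m > -3)) ↔ (3*m > 1 ∨ m ≥ 4))) ∧ ((¬(2*m ≥ -13)) → (((m = 18 ∧ 3*m ≤ 4) → (((1/3)*m > -3 ↔ 6*m ≤ -43) ↔ (3*m > 1 ∨ m ≥ 4))) ∧ ((¬(m = 18 ∧ 3*m ≤ 4)) → ((¬((1/3)*m > -3)) ↔ (3*m > 1 ∨ m ≥ 4)))))
Before havoc tot: (2*m ≥ -13 → ((¬((1/3)*m > -3)) ↔ (3*m > 1 ∨ m ≥ 4))) ∧ ((¬(2*m ≥ -13)) → (((m = 18 ∧ 3*m ≤ 4) → (((1/3)*m > -3 ↔ 6*m ≤ -43) ↔ (3*m > 1 ∨ m ≥ 4))) ∧ ((¬(m = 18 ∧ 3*m ≤ 4)) → ((¬((1/3)*m > -3)) ↔ (3*m > 1 ∨ m ≥ 4)))))
Before m := tot + 1: (2*tot ≥ -15 → ((¬((1/3)*tot > -10/3)) ↔ (3*tot > -2 ∨ tot ≥ 3))) ∧ ((¬(2*tot ≥ -15)) → (((tot = 17 ∧ 3*tot ≤ 1) → (((1/3)*tot > -10/3 ↔ 6*tot ≤ -49) ↔ (3*tot > -2 ∨ tot ≥ 3))) ∧ ((¬(tot = 17 ∧ 3*tot ≤ 1)) → ((¬((1/3)*tot > -10/3)) ↔ (3*tot > -2 ∨ tot ≥ 3)))))
Answer: WP = (2*tot ≥ -15 → ((¬((1/3)*tot > -10/3)) ↔ (3*tot > -2 ∨ tot ≥ 3))) ∧ ((¬(2*tot ≥ -15)) → (((tot = 17 ∧ 3*tot ≤ 1) → (((1/3)*tot > -10/3 ↔ 6*tot ≤ -49) ↔ (3*tot > -2 ∨ tot ≥ 3))) ∧ ((¬(tot = 17 ∧ 3*tot ≤ 1)) → ((¬((1/3)*tot > -10/3)) ↔ (3*tot > -2 ∨ tot ≥ 3)))))


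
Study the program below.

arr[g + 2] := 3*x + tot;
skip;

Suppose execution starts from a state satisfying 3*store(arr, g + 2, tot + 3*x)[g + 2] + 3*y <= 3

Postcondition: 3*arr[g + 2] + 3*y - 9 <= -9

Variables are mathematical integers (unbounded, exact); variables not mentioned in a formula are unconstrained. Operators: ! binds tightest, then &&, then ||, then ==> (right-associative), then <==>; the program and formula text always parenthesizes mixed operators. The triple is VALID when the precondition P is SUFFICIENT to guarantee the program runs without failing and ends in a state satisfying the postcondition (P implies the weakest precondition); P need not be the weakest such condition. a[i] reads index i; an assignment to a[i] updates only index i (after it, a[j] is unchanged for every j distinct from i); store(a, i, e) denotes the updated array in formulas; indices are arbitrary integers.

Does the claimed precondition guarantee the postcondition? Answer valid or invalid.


Working backward. After the program, the postcondition 3*arr[g + 2] + 3*y - 9 <= -9 must hold; in canonical form it is 3*arr[g + 2] + 3*y <= 0.
Before skip: 3*arr[g + 2] + 3*y <= 0
Before arr[g + 2] := 3*x + tot: 3*store(arr, g + 2, tot + 3*x)[g + 2] + 3*y <= 0
The weakest precondition is 3*store(arr, g + 2, tot + 3*x)[g + 2] + 3*y <= 0.
Check whether 3*store(arr, g + 2, tot + 3*x)[g + 2] + 3*y <= 3 implies it.
Countermodel: at the initial state arr = {[2] = 0, elsewhere 0}, g = 0, tot = -2, x = 1, y = 0, the precondition holds but the weakest precondition fails.
Answer: invalid
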